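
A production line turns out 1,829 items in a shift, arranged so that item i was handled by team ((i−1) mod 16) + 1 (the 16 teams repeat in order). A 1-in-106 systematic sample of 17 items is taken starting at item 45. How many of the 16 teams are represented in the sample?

Consecutive selections differ by k = 106, so their team numbers differ by 106 mod 16 = 10.
gcd(106, 16) = 2, so the sample visits 16/2 = 8 distinct residues mod 16.
Start 45 is team 13; the teams hit are 1, 3, 5, 7, 9, 11, 13, 15.

8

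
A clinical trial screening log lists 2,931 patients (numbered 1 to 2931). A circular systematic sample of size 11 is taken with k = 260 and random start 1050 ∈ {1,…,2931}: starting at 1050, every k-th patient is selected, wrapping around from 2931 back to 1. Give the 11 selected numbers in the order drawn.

Selection 1: 1050
Selection 2: 1050 + 260 = 1310
Selection 3: 1310 + 260 = 1570
Selection 4: 1570 + 260 = 1830
Selection 5: 1830 + 260 = 2090
Selection 6: 2090 + 260 = 2350
Selection 7: 2350 + 260 = 2610
Selection 8: 2610 + 260 = 2870
Selection 9: 2870 + 260 = 3130 → 3130 − 2931 = 199
Selection 10: 199 + 260 = 459
Selection 11: 459 + 260 = 719

1050, 1310, 1570, 1830, 2090, 2350, 2610, 2870, 199, 459, 719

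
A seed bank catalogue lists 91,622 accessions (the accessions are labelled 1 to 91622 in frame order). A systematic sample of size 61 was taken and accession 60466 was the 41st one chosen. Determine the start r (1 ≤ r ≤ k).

k = 91622/61 = 1502
r = 60466 − (41−1)×1502 = 60466 − 60080 = 386

386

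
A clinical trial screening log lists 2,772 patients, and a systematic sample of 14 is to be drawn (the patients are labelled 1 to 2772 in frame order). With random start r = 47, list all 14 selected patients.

k = N/n = 2772/14 = 198
patient 1: 47
patient 2: 47 + 198 = 245
patient 3: 245 + 198 = 443
patient 4: 443 + 198 = 641
patient 5: 641 + 198 = 839
patient 6: 839 + 198 = 1037
patient 7: 1037 + 198 = 1235
patient 8: 1235 + 198 = 1433
patient 9: 1433 + 198 = 1631
patient 10: 1631 + 198 = 1829
patient 11: 1829 + 198 = 2027
patient 12: 2027 + 198 = 2225
patient 13: 2225 + 198 = 2423
patient 14: 2423 + 198 = 2621

47, 245, 443, 641, 839, 1037, 1235, 1433, 1631, 1829, 2027, 2225, 2423, 2621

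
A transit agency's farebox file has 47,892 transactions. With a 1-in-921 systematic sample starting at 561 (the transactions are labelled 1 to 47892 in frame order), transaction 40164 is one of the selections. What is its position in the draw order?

44

k = 921
position = (40164 − 561)/921 + 1 = 39603/921 + 1 = 43 + 1 = 44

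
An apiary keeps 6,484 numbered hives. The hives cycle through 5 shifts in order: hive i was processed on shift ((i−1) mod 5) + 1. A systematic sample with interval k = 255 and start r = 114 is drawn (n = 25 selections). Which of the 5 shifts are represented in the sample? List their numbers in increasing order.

Consecutive selections differ by k = 255, so their shift numbers differ by 255 mod 5 = 0.
gcd(255, 5) = 5, so the sample visits 5/5 = 1 distinct residues mod 5.
Start 114 is shift 4; the shifts hit are 4.

4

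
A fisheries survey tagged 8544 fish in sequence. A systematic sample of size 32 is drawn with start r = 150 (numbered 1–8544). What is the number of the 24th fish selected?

6291

k = 8544/32 = 267
24th selection = r + (24−1)·k = 150 + 23×267 = 150 + 6141 = 6291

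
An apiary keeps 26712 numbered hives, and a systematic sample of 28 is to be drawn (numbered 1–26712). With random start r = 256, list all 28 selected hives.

256, 1210, 2164, 3118, 4072, 5026, 5980, 6934, 7888, 8842, 9796, 10750, 11704, 12658, 13612, 14566, 15520, 16474, 17428, 18382, 19336, 20290, 21244, 22198, 23152, 24106, 25060, 26014

k = N/n = 26712/28 = 954
hive 1: 256
hive 2: 256 + 954 = 1210
hive 3: 1210 + 954 = 2164
hive 4: 2164 + 954 = 3118
hive 5: 3118 + 954 = 4072
hive 6: 4072 + 954 = 5026
hive 7: 5026 + 954 = 5980
hive 8: 5980 + 954 = 6934
hive 9: 6934 + 954 = 7888
hive 10: 7888 + 954 = 8842
hive 11: 8842 + 954 = 9796
hive 12: 9796 + 954 = 10750
hive 13: 10750 + 954 = 11704
hive 14: 11704 + 954 = 12658
hive 15: 12658 + 954 = 13612
hive 16: 13612 + 954 = 14566
hive 17: 14566 + 954 = 15520
hive 18: 15520 + 954 = 16474
hive 19: 16474 + 954 = 17428
hive 20: 17428 + 954 = 18382
hive 21: 18382 + 954 = 19336
hive 22: 19336 + 954 = 20290
hive 23: 20290 + 954 = 21244
hive 24: 21244 + 954 = 22198
hive 25: 22198 + 954 = 23152
hive 26: 23152 + 954 = 24106
hive 27: 24106 + 954 = 25060
hive 28: 25060 + 954 = 26014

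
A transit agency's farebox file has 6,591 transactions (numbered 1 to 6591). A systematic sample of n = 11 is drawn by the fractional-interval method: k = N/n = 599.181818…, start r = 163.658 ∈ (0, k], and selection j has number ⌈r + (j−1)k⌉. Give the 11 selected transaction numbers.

j=1: r + 0k = 163.658 → ⌈·⌉ = 164
j=2: r + 1k = 762.839818… → ⌈·⌉ = 763
j=3: r + 2k = 1362.021636… → ⌈·⌉ = 1363
j=4: r + 3k = 1961.203454… → ⌈·⌉ = 1962
j=5: r + 4k = 2560.385272… → ⌈·⌉ = 2561
j=6: r + 5k = 3159.567090… → ⌈·⌉ = 3160
j=7: r + 6k = 3758.748909… → ⌈·⌉ = 3759
j=8: r + 7k = 4357.930727… → ⌈·⌉ = 4358
j=9: r + 8k = 4957.112545… → ⌈·⌉ = 4958
j=10: r + 9k = 5556.294363… → ⌈·⌉ = 5557
j=11: r + 10k = 6155.476181… → ⌈·⌉ = 6156

164, 763, 1363, 1962, 2561, 3160, 3759, 4358, 4958, 5557, 6156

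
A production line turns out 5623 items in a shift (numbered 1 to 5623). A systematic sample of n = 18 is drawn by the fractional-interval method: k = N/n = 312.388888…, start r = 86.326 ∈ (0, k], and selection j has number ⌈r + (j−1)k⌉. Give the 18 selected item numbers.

j=1: r + 0k = 86.326 → ⌈·⌉ = 87
j=2: r + 1k = 398.714888… → ⌈·⌉ = 399
j=3: r + 2k = 711.103777… → ⌈·⌉ = 712
j=4: r + 3k = 1023.492666… → ⌈·⌉ = 1024
j=5: r + 4k = 1335.881555… → ⌈·⌉ = 1336
j=6: r + 5k = 1648.270444… → ⌈·⌉ = 1649
j=7: r + 6k = 1960.659333… → ⌈·⌉ = 1961
j=8: r + 7k = 2273.048222… → ⌈·⌉ = 2274
j=9: r + 8k = 2585.437111… → ⌈·⌉ = 2586
j=10: r + 9k = 2897.826 → ⌈·⌉ = 2898
j=11: r + 10k = 3210.214888… → ⌈·⌉ = 3211
j=12: r + 11k = 3522.603777… → ⌈·⌉ = 3523
j=13: r + 12k = 3834.992666… → ⌈·⌉ = 3835
j=14: r + 13k = 4147.381555… → ⌈·⌉ = 4148
j=15: r + 14k = 4459.770444… → ⌈·⌉ = 4460
j=16: r + 15k = 4772.159333… → ⌈·⌉ = 4773
j=17: r + 16k = 5084.548222… → ⌈·⌉ = 5085
j=18: r + 17k = 5396.937111… → ⌈·⌉ = 5397

87, 399, 712, 1024, 1336, 1649, 1961, 2274, 2586, 2898, 3211, 3523, 3835, 4148, 4460, 4773, 5085, 5397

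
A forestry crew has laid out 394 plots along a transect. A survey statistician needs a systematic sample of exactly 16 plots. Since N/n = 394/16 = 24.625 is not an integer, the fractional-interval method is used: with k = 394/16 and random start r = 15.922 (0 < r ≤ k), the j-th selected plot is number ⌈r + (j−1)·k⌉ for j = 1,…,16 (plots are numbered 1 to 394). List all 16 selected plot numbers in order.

j=1: r + 0k = 15.922 → ⌈·⌉ = 16
j=2: r + 1k = 40.547 → ⌈·⌉ = 41
j=3: r + 2k = 65.172 → ⌈·⌉ = 66
j=4: r + 3k = 89.797 → ⌈·⌉ = 90
j=5: r + 4k = 114.422 → ⌈·⌉ = 115
j=6: r + 5k = 139.047 → ⌈·⌉ = 140
j=7: r + 6k = 163.672 → ⌈·⌉ = 164
j=8: r + 7k = 188.297 → ⌈·⌉ = 189
j=9: r + 8k = 212.922 → ⌈·⌉ = 213
j=10: r + 9k = 237.547 → ⌈·⌉ = 238
j=11: r + 10k = 262.172 → ⌈·⌉ = 263
j=12: r + 11k = 286.797 → ⌈·⌉ = 287
j=13: r + 12k = 311.422 → ⌈·⌉ = 312
j=14: r + 13k = 336.047 → ⌈·⌉ = 337
j=15: r + 14k = 360.672 → ⌈·⌉ = 361
j=16: r + 15k = 385.297 → ⌈·⌉ = 386

16, 41, 66, 90, 115, 140, 164, 189, 213, 238, 263, 287, 312, 337, 361, 386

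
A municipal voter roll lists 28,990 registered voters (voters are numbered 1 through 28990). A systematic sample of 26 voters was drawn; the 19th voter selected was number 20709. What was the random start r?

639

k = 28990/26 = 1115
r = 20709 − (19−1)×1115 = 20709 − 20070 = 639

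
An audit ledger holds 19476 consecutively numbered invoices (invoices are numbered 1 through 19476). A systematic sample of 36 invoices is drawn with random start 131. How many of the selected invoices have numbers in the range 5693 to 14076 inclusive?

k = 19476/36 = 541
First selection ≥ 5693: 131 + ⌈(5693−131)/541⌉·541 = 131 + 11×541 = 6082
Last selection ≤ 14076: 131 + ⌊(14076−131)/541⌋·541 = 131 + 25×541 = 13656
Count = 25 − 11 + 1 = 15

15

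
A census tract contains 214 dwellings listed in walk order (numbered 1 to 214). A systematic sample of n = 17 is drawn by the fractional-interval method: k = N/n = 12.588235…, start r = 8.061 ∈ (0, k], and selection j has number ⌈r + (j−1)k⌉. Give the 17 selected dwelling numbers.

9, 21, 34, 46, 59, 72, 84, 97, 109, 122, 134, 147, 160, 172, 185, 197, 210

j=1: r + 0k = 8.061 → ⌈·⌉ = 9
j=2: r + 1k = 20.649235… → ⌈·⌉ = 21
j=3: r + 2k = 33.237470… → ⌈·⌉ = 34
j=4: r + 3k = 45.825705… → ⌈·⌉ = 46
j=5: r + 4k = 58.413941… → ⌈·⌉ = 59
j=6: r + 5k = 71.002176… → ⌈·⌉ = 72
j=7: r + 6k = 83.590411… → ⌈·⌉ = 84
j=8: r + 7k = 96.178647… → ⌈·⌉ = 97
j=9: r + 8k = 108.766882… → ⌈·⌉ = 109
j=10: r + 9k = 121.355117… → ⌈·⌉ = 122
j=11: r + 10k = 133.943352… → ⌈·⌉ = 134
j=12: r + 11k = 146.531588… → ⌈·⌉ = 147
j=13: r + 12k = 159.119823… → ⌈·⌉ = 160
j=14: r + 13k = 171.708058… → ⌈·⌉ = 172
j=15: r + 14k = 184.296294… → ⌈·⌉ = 185
j=16: r + 15k = 196.884529… → ⌈·⌉ = 197
j=17: r + 16k = 209.472764… → ⌈·⌉ = 210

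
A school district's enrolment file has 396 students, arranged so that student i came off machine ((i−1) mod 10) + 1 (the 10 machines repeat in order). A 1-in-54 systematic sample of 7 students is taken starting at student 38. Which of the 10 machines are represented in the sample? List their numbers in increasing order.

Consecutive selections differ by k = 54, so their machine numbers differ by 54 mod 10 = 4.
gcd(54, 10) = 2, so the sample visits 10/2 = 5 distinct residues mod 10.
Start 38 is machine 8; the machines hit are 2, 4, 6, 8, 10.

2, 4, 6, 8, 10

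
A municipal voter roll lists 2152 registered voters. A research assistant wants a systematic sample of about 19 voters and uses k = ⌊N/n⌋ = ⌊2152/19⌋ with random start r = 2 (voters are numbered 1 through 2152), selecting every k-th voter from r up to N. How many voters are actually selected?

20

k = ⌊2152/19⌋ = 113
Achieved size = ⌊(2152 − 2)/113⌋ + 1 = ⌊2150/113⌋ + 1 = 19 + 1 = 20
(last selection: 2 + 19×113 = 2149 ≤ 2152; next would be 2262 > 2152)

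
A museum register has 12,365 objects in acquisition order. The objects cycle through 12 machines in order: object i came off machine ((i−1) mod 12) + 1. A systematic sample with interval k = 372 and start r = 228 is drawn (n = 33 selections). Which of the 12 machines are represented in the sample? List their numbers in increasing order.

12

Consecutive selections differ by k = 372, so their machine numbers differ by 372 mod 12 = 0.
gcd(372, 12) = 12, so the sample visits 12/12 = 1 distinct residues mod 12.
Start 228 is machine 12; the machines hit are 12.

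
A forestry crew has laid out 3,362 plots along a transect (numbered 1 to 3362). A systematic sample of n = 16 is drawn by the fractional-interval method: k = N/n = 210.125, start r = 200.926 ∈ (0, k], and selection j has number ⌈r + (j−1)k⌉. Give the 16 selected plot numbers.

j=1: r + 0k = 200.926 → ⌈·⌉ = 201
j=2: r + 1k = 411.051 → ⌈·⌉ = 412
j=3: r + 2k = 621.176 → ⌈·⌉ = 622
j=4: r + 3k = 831.301 → ⌈·⌉ = 832
j=5: r + 4k = 1041.426 → ⌈·⌉ = 1042
j=6: r + 5k = 1251.551 → ⌈·⌉ = 1252
j=7: r + 6k = 1461.676 → ⌈·⌉ = 1462
j=8: r + 7k = 1671.801 → ⌈·⌉ = 1672
j=9: r + 8k = 1881.926 → ⌈·⌉ = 1882
j=10: r + 9k = 2092.051 → ⌈·⌉ = 2093
j=11: r + 10k = 2302.176 → ⌈·⌉ = 2303
j=12: r + 11k = 2512.301 → ⌈·⌉ = 2513
j=13: r + 12k = 2722.426 → ⌈·⌉ = 2723
j=14: r + 13k = 2932.551 → ⌈·⌉ = 2933
j=15: r + 14k = 3142.676 → ⌈·⌉ = 3143
j=16: r + 15k = 3352.801 → ⌈·⌉ = 3353

201, 412, 622, 832, 1042, 1252, 1462, 1672, 1882, 2093, 2303, 2513, 2723, 2933, 3143, 3353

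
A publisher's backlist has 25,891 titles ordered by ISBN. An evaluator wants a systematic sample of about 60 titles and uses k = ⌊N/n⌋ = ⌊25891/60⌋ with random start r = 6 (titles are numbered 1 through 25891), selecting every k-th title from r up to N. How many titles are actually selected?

k = ⌊25891/60⌋ = 431
Achieved size = ⌊(25891 − 6)/431⌋ + 1 = ⌊25885/431⌋ + 1 = 60 + 1 = 61
(last selection: 6 + 60×431 = 25866 ≤ 25891; next would be 26297 > 25891)

61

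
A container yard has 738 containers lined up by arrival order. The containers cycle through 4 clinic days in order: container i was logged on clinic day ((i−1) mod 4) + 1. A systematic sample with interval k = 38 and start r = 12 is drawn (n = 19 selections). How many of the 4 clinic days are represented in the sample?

2

Consecutive selections differ by k = 38, so their clinic day numbers differ by 38 mod 4 = 2.
gcd(38, 4) = 2, so the sample visits 4/2 = 2 distinct residues mod 4.
Start 12 is clinic day 4; the clinic days hit are 2, 4.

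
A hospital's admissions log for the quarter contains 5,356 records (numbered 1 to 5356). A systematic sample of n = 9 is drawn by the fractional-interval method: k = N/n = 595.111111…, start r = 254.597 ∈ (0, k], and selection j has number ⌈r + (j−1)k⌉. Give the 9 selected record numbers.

255, 850, 1445, 2040, 2636, 3231, 3826, 4421, 5016

j=1: r + 0k = 254.597 → ⌈·⌉ = 255
j=2: r + 1k = 849.708111… → ⌈·⌉ = 850
j=3: r + 2k = 1444.819222… → ⌈·⌉ = 1445
j=4: r + 3k = 2039.930333… → ⌈·⌉ = 2040
j=5: r + 4k = 2635.041444… → ⌈·⌉ = 2636
j=6: r + 5k = 3230.152555… → ⌈·⌉ = 3231
j=7: r + 6k = 3825.263666… → ⌈·⌉ = 3826
j=8: r + 7k = 4420.374777… → ⌈·⌉ = 4421
j=9: r + 8k = 5015.485888… → ⌈·⌉ = 5016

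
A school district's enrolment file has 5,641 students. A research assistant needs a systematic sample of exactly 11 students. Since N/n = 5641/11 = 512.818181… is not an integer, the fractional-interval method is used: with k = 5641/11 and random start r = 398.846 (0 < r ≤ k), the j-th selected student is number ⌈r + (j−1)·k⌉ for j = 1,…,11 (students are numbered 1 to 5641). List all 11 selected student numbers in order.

399, 912, 1425, 1938, 2451, 2963, 3476, 3989, 4502, 5015, 5528

j=1: r + 0k = 398.846 → ⌈·⌉ = 399
j=2: r + 1k = 911.664181… → ⌈·⌉ = 912
j=3: r + 2k = 1424.482363… → ⌈·⌉ = 1425
j=4: r + 3k = 1937.300545… → ⌈·⌉ = 1938
j=5: r + 4k = 2450.118727… → ⌈·⌉ = 2451
j=6: r + 5k = 2962.936909… → ⌈·⌉ = 2963
j=7: r + 6k = 3475.755090… → ⌈·⌉ = 3476
j=8: r + 7k = 3988.573272… → ⌈·⌉ = 3989
j=9: r + 8k = 4501.391454… → ⌈·⌉ = 4502
j=10: r + 9k = 5014.209636… → ⌈·⌉ = 5015
j=11: r + 10k = 5527.027818… → ⌈·⌉ = 5528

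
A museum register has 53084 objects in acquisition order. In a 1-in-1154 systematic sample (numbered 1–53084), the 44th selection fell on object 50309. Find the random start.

687

k = 1154
r = 50309 − (44−1)×1154 = 50309 − 49622 = 687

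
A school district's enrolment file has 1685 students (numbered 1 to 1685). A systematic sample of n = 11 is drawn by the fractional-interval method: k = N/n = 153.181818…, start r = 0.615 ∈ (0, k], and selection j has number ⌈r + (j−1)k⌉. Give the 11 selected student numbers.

j=1: r + 0k = 0.615 → ⌈·⌉ = 1
j=2: r + 1k = 153.796818… → ⌈·⌉ = 154
j=3: r + 2k = 306.978636… → ⌈·⌉ = 307
j=4: r + 3k = 460.160454… → ⌈·⌉ = 461
j=5: r + 4k = 613.342272… → ⌈·⌉ = 614
j=6: r + 5k = 766.524090… → ⌈·⌉ = 767
j=7: r + 6k = 919.705909… → ⌈·⌉ = 920
j=8: r + 7k = 1072.887727… → ⌈·⌉ = 1073
j=9: r + 8k = 1226.069545… → ⌈·⌉ = 1227
j=10: r + 9k = 1379.251363… → ⌈·⌉ = 1380
j=11: r + 10k = 1532.433181… → ⌈·⌉ = 1533

1, 154, 307, 461, 614, 767, 920, 1073, 1227, 1380, 1533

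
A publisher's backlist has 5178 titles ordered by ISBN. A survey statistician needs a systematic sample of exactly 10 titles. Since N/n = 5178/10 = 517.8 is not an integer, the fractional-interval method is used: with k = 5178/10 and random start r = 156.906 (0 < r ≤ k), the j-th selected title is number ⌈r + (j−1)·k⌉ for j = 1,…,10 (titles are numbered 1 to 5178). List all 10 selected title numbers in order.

j=1: r + 0k = 156.906 → ⌈·⌉ = 157
j=2: r + 1k = 674.706 → ⌈·⌉ = 675
j=3: r + 2k = 1192.506 → ⌈·⌉ = 1193
j=4: r + 3k = 1710.306 → ⌈·⌉ = 1711
j=5: r + 4k = 2228.106 → ⌈·⌉ = 2229
j=6: r + 5k = 2745.906 → ⌈·⌉ = 2746
j=7: r + 6k = 3263.706 → ⌈·⌉ = 3264
j=8: r + 7k = 3781.506 → ⌈·⌉ = 3782
j=9: r + 8k = 4299.306 → ⌈·⌉ = 4300
j=10: r + 9k = 4817.106 → ⌈·⌉ = 4818

157, 675, 1193, 1711, 2229, 2746, 3264, 3782, 4300, 4818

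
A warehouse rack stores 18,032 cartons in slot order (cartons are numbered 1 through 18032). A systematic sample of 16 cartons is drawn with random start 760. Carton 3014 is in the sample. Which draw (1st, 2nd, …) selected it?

3

k = 18032/16 = 1127
position = (3014 − 760)/1127 + 1 = 2254/1127 + 1 = 2 + 1 = 3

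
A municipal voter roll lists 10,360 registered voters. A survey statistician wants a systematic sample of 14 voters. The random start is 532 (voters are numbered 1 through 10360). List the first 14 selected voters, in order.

532, 1272, 2012, 2752, 3492, 4232, 4972, 5712, 6452, 7192, 7932, 8672, 9412, 10152

k = N/n = 10360/14 = 740
voter 1: 532
voter 2: 532 + 740 = 1272
voter 3: 1272 + 740 = 2012
voter 4: 2012 + 740 = 2752
voter 5: 2752 + 740 = 3492
voter 6: 3492 + 740 = 4232
voter 7: 4232 + 740 = 4972
voter 8: 4972 + 740 = 5712
voter 9: 5712 + 740 = 6452
voter 10: 6452 + 740 = 7192
voter 11: 7192 + 740 = 7932
voter 12: 7932 + 740 = 8672
voter 13: 8672 + 740 = 9412
voter 14: 9412 + 740 = 10152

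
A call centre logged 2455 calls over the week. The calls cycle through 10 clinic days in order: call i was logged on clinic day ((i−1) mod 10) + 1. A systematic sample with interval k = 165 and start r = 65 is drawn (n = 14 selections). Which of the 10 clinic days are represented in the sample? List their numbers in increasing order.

5, 10

Consecutive selections differ by k = 165, so their clinic day numbers differ by 165 mod 10 = 5.
gcd(165, 10) = 5, so the sample visits 10/5 = 2 distinct residues mod 10.
Start 65 is clinic day 5; the clinic days hit are 5, 10.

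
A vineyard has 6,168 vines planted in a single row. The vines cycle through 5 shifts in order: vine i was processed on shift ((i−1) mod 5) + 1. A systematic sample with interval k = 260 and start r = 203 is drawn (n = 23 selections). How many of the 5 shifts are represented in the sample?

Consecutive selections differ by k = 260, so their shift numbers differ by 260 mod 5 = 0.
gcd(260, 5) = 5, so the sample visits 5/5 = 1 distinct residues mod 5.
Start 203 is shift 3; the shifts hit are 3.

1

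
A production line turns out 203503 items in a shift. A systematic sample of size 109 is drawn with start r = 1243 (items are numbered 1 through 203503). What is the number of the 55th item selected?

k = 203503/109 = 1867
55th selection = r + (55−1)·k = 1243 + 54×1867 = 1243 + 100818 = 102061

102061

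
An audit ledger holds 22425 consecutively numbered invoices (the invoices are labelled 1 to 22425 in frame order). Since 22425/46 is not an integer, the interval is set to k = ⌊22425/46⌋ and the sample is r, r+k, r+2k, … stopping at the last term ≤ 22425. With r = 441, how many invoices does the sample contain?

46

k = ⌊22425/46⌋ = 487
Achieved size = ⌊(22425 − 441)/487⌋ + 1 = ⌊21984/487⌋ + 1 = 45 + 1 = 46
(last selection: 441 + 45×487 = 22356 ≤ 22425; next would be 22843 > 22425)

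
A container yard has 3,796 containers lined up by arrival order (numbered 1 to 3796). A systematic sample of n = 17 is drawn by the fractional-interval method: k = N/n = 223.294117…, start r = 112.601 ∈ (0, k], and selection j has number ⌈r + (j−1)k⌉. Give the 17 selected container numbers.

j=1: r + 0k = 112.601 → ⌈·⌉ = 113
j=2: r + 1k = 335.895117… → ⌈·⌉ = 336
j=3: r + 2k = 559.189235… → ⌈·⌉ = 560
j=4: r + 3k = 782.483352… → ⌈·⌉ = 783
j=5: r + 4k = 1005.777470… → ⌈·⌉ = 1006
j=6: r + 5k = 1229.071588… → ⌈·⌉ = 1230
j=7: r + 6k = 1452.365705… → ⌈·⌉ = 1453
j=8: r + 7k = 1675.659823… → ⌈·⌉ = 1676
j=9: r + 8k = 1898.953941… → ⌈·⌉ = 1899
j=10: r + 9k = 2122.248058… → ⌈·⌉ = 2123
j=11: r + 10k = 2345.542176… → ⌈·⌉ = 2346
j=12: r + 11k = 2568.836294… → ⌈·⌉ = 2569
j=13: r + 12k = 2792.130411… → ⌈·⌉ = 2793
j=14: r + 13k = 3015.424529… → ⌈·⌉ = 3016
j=15: r + 14k = 3238.718647… → ⌈·⌉ = 3239
j=16: r + 15k = 3462.012764… → ⌈·⌉ = 3463
j=17: r + 16k = 3685.306882… → ⌈·⌉ = 3686

113, 336, 560, 783, 1006, 1230, 1453, 1676, 1899, 2123, 2346, 2569, 2793, 3016, 3239, 3463, 3686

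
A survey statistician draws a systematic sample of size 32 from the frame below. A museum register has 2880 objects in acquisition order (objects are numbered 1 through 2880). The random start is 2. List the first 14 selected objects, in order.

k = N/n = 2880/32 = 90
object 1: 2
object 2: 2 + 90 = 92
object 3: 92 + 90 = 182
object 4: 182 + 90 = 272
object 5: 272 + 90 = 362
object 6: 362 + 90 = 452
object 7: 452 + 90 = 542
object 8: 542 + 90 = 632
object 9: 632 + 90 = 722
object 10: 722 + 90 = 812
object 11: 812 + 90 = 902
object 12: 902 + 90 = 992
object 13: 992 + 90 = 1082
object 14: 1082 + 90 = 1172

2, 92, 182, 272, 362, 452, 542, 632, 722, 812, 902, 992, 1082, 1172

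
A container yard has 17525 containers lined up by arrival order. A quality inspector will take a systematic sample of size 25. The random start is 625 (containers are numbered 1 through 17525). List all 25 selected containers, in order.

625, 1326, 2027, 2728, 3429, 4130, 4831, 5532, 6233, 6934, 7635, 8336, 9037, 9738, 10439, 11140, 11841, 12542, 13243, 13944, 14645, 15346, 16047, 16748, 17449

k = N/n = 17525/25 = 701
container 1: 625
container 2: 625 + 701 = 1326
container 3: 1326 + 701 = 2027
container 4: 2027 + 701 = 2728
container 5: 2728 + 701 = 3429
container 6: 3429 + 701 = 4130
container 7: 4130 + 701 = 4831
container 8: 4831 + 701 = 5532
container 9: 5532 + 701 = 6233
container 10: 6233 + 701 = 6934
container 11: 6934 + 701 = 7635
container 12: 7635 + 701 = 8336
container 13: 8336 + 701 = 9037
container 14: 9037 + 701 = 9738
container 15: 9738 + 701 = 10439
container 16: 10439 + 701 = 11140
container 17: 11140 + 701 = 11841
container 18: 11841 + 701 = 12542
container 19: 12542 + 701 = 13243
container 20: 13243 + 701 = 13944
container 21: 13944 + 701 = 14645
container 22: 14645 + 701 = 15346
container 23: 15346 + 701 = 16047
container 24: 16047 + 701 = 16748
container 25: 16748 + 701 = 17449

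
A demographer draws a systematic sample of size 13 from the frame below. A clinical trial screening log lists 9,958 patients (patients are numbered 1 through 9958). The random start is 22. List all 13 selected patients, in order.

22, 788, 1554, 2320, 3086, 3852, 4618, 5384, 6150, 6916, 7682, 8448, 9214

k = N/n = 9958/13 = 766
patient 1: 22
patient 2: 22 + 766 = 788
patient 3: 788 + 766 = 1554
patient 4: 1554 + 766 = 2320
patient 5: 2320 + 766 = 3086
patient 6: 3086 + 766 = 3852
patient 7: 3852 + 766 = 4618
patient 8: 4618 + 766 = 5384
patient 9: 5384 + 766 = 6150
patient 10: 6150 + 766 = 6916
patient 11: 6916 + 766 = 7682
patient 12: 7682 + 766 = 8448
patient 13: 8448 + 766 = 9214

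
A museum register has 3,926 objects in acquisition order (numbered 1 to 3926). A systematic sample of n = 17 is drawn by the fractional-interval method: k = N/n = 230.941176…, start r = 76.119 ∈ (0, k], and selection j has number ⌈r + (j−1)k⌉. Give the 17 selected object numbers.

j=1: r + 0k = 76.119 → ⌈·⌉ = 77
j=2: r + 1k = 307.060176… → ⌈·⌉ = 308
j=3: r + 2k = 538.001352… → ⌈·⌉ = 539
j=4: r + 3k = 768.942529… → ⌈·⌉ = 769
j=5: r + 4k = 999.883705… → ⌈·⌉ = 1000
j=6: r + 5k = 1230.824882… → ⌈·⌉ = 1231
j=7: r + 6k = 1461.766058… → ⌈·⌉ = 1462
j=8: r + 7k = 1692.707235… → ⌈·⌉ = 1693
j=9: r + 8k = 1923.648411… → ⌈·⌉ = 1924
j=10: r + 9k = 2154.589588… → ⌈·⌉ = 2155
j=11: r + 10k = 2385.530764… → ⌈·⌉ = 2386
j=12: r + 11k = 2616.471941… → ⌈·⌉ = 2617
j=13: r + 12k = 2847.413117… → ⌈·⌉ = 2848
j=14: r + 13k = 3078.354294… → ⌈·⌉ = 3079
j=15: r + 14k = 3309.295470… → ⌈·⌉ = 3310
j=16: r + 15k = 3540.236647… → ⌈·⌉ = 3541
j=17: r + 16k = 3771.177823… → ⌈·⌉ = 3772

77, 308, 539, 769, 1000, 1231, 1462, 1693, 1924, 2155, 2386, 2617, 2848, 3079, 3310, 3541, 3772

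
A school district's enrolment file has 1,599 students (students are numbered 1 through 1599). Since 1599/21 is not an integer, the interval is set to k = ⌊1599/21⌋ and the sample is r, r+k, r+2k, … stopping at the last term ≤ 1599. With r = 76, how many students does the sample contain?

21

k = ⌊1599/21⌋ = 76
Achieved size = ⌊(1599 − 76)/76⌋ + 1 = ⌊1523/76⌋ + 1 = 20 + 1 = 21
(last selection: 76 + 20×76 = 1596 ≤ 1599; next would be 1672 > 1599)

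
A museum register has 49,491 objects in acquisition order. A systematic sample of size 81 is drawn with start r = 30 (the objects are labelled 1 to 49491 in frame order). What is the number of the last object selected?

48910

k = 49491/81 = 611
81st selection = r + (81−1)·k = 30 + 80×611 = 30 + 48880 = 48910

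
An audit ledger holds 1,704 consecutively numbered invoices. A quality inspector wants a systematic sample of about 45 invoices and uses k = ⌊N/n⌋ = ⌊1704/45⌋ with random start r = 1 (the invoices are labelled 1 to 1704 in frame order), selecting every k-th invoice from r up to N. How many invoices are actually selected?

47

k = ⌊1704/45⌋ = 37
Achieved size = ⌊(1704 − 1)/37⌋ + 1 = ⌊1703/37⌋ + 1 = 46 + 1 = 47
(last selection: 1 + 46×37 = 1703 ≤ 1704; next would be 1740 > 1704)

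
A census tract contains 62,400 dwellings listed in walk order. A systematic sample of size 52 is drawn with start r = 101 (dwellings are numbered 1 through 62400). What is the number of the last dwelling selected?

61301

k = 62400/52 = 1200
52nd selection = r + (52−1)·k = 101 + 51×1200 = 101 + 61200 = 61301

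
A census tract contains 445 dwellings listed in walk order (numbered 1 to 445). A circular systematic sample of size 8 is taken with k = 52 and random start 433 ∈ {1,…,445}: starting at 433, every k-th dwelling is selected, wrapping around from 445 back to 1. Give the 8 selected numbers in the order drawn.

433, 40, 92, 144, 196, 248, 300, 352

Selection 1: 433
Selection 2: 433 + 52 = 485 → 485 − 445 = 40
Selection 3: 40 + 52 = 92
Selection 4: 92 + 52 = 144
Selection 5: 144 + 52 = 196
Selection 6: 196 + 52 = 248
Selection 7: 248 + 52 = 300
Selection 8: 300 + 52 = 352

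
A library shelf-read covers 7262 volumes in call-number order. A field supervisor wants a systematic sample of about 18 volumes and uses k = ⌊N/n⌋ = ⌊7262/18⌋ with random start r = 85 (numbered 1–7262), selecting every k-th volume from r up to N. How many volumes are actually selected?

k = ⌊7262/18⌋ = 403
Achieved size = ⌊(7262 − 85)/403⌋ + 1 = ⌊7177/403⌋ + 1 = 17 + 1 = 18
(last selection: 85 + 17×403 = 6936 ≤ 7262; next would be 7339 > 7262)

18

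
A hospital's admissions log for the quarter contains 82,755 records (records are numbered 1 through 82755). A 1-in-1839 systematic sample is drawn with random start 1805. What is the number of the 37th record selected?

k = 1839
37th selection = r + (37−1)·k = 1805 + 36×1839 = 1805 + 66204 = 68009

68009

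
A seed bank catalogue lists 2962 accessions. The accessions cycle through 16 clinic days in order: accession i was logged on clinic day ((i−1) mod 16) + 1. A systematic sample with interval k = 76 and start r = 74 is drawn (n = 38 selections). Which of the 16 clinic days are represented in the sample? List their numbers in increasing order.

2, 6, 10, 14

Consecutive selections differ by k = 76, so their clinic day numbers differ by 76 mod 16 = 12.
gcd(76, 16) = 4, so the sample visits 16/4 = 4 distinct residues mod 16.
Start 74 is clinic day 10; the clinic days hit are 2, 6, 10, 14.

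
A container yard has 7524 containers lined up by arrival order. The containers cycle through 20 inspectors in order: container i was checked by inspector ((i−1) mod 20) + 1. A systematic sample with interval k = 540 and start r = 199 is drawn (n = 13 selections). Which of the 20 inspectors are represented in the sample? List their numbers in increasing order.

Consecutive selections differ by k = 540, so their inspector numbers differ by 540 mod 20 = 0.
gcd(540, 20) = 20, so the sample visits 20/20 = 1 distinct residues mod 20.
Start 199 is inspector 19; the inspectors hit are 19.

19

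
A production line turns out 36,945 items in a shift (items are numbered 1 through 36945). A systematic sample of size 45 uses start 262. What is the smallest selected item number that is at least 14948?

15040

k = 36945/45 = 821
Steps past start: ⌈(14948 − 262)/821⌉ = ⌈14686/821⌉ = 18
Selected item: 262 + 18×821 = 15040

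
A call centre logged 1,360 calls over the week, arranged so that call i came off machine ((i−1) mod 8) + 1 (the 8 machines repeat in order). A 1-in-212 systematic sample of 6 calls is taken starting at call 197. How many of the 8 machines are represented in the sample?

2

Consecutive selections differ by k = 212, so their machine numbers differ by 212 mod 8 = 4.
gcd(212, 8) = 4, so the sample visits 8/4 = 2 distinct residues mod 8.
Start 197 is machine 5; the machines hit are 1, 5.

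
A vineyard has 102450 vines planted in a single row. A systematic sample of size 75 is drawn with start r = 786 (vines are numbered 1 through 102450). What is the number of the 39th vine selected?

52694

k = 102450/75 = 1366
39th selection = r + (39−1)·k = 786 + 38×1366 = 786 + 51908 = 52694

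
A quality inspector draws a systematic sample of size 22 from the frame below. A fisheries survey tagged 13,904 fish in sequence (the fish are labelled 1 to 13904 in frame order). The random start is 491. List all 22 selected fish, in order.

491, 1123, 1755, 2387, 3019, 3651, 4283, 4915, 5547, 6179, 6811, 7443, 8075, 8707, 9339, 9971, 10603, 11235, 11867, 12499, 13131, 13763

k = N/n = 13904/22 = 632
fish 1: 491
fish 2: 491 + 632 = 1123
fish 3: 1123 + 632 = 1755
fish 4: 1755 + 632 = 2387
fish 5: 2387 + 632 = 3019
fish 6: 3019 + 632 = 3651
fish 7: 3651 + 632 = 4283
fish 8: 4283 + 632 = 4915
fish 9: 4915 + 632 = 5547
fish 10: 5547 + 632 = 6179
fish 11: 6179 + 632 = 6811
fish 12: 6811 + 632 = 7443
fish 13: 7443 + 632 = 8075
fish 14: 8075 + 632 = 8707
fish 15: 8707 + 632 = 9339
fish 16: 9339 + 632 = 9971
fish 17: 9971 + 632 = 10603
fish 18: 10603 + 632 = 11235
fish 19: 11235 + 632 = 11867
fish 20: 11867 + 632 = 12499
fish 21: 12499 + 632 = 13131
fish 22: 13131 + 632 = 13763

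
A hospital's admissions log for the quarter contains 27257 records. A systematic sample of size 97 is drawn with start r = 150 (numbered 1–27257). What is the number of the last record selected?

27126

k = 27257/97 = 281
97th selection = r + (97−1)·k = 150 + 96×281 = 150 + 26976 = 27126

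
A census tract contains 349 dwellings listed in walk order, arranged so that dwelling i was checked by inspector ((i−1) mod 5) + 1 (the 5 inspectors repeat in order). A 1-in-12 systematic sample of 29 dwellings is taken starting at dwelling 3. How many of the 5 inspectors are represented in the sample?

Consecutive selections differ by k = 12, so their inspector numbers differ by 12 mod 5 = 2.
gcd(12, 5) = 1, so the sample visits 5/1 = 5 distinct residues mod 5.
Start 3 is inspector 3; the inspectors hit are 1, 2, 3, 4, 5.

5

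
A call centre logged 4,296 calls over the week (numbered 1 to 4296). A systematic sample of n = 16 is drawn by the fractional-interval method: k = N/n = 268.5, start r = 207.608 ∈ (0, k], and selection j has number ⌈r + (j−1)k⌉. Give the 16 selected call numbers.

j=1: r + 0k = 207.608 → ⌈·⌉ = 208
j=2: r + 1k = 476.108 → ⌈·⌉ = 477
j=3: r + 2k = 744.608 → ⌈·⌉ = 745
j=4: r + 3k = 1013.108 → ⌈·⌉ = 1014
j=5: r + 4k = 1281.608 → ⌈·⌉ = 1282
j=6: r + 5k = 1550.108 → ⌈·⌉ = 1551
j=7: r + 6k = 1818.608 → ⌈·⌉ = 1819
j=8: r + 7k = 2087.108 → ⌈·⌉ = 2088
j=9: r + 8k = 2355.608 → ⌈·⌉ = 2356
j=10: r + 9k = 2624.108 → ⌈·⌉ = 2625
j=11: r + 10k = 2892.608 → ⌈·⌉ = 2893
j=12: r + 11k = 3161.108 → ⌈·⌉ = 3162
j=13: r + 12k = 3429.608 → ⌈·⌉ = 3430
j=14: r + 13k = 3698.108 → ⌈·⌉ = 3699
j=15: r + 14k = 3966.608 → ⌈·⌉ = 3967
j=16: r + 15k = 4235.108 → ⌈·⌉ = 4236

208, 477, 745, 1014, 1282, 1551, 1819, 2088, 2356, 2625, 2893, 3162, 3430, 3699, 3967, 4236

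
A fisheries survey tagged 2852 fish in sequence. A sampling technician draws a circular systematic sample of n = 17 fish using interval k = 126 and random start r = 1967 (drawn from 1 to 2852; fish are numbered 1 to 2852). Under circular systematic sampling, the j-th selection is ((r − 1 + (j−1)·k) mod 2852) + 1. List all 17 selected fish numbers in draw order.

1967, 2093, 2219, 2345, 2471, 2597, 2723, 2849, 123, 249, 375, 501, 627, 753, 879, 1005, 1131

Selection 1: 1967
Selection 2: 1967 + 126 = 2093
Selection 3: 2093 + 126 = 2219
Selection 4: 2219 + 126 = 2345
Selection 5: 2345 + 126 = 2471
Selection 6: 2471 + 126 = 2597
Selection 7: 2597 + 126 = 2723
Selection 8: 2723 + 126 = 2849
Selection 9: 2849 + 126 = 2975 → 2975 − 2852 = 123
Selection 10: 123 + 126 = 249
Selection 11: 249 + 126 = 375
Selection 12: 375 + 126 = 501
Selection 13: 501 + 126 = 627
Selection 14: 627 + 126 = 753
Selection 15: 753 + 126 = 879
Selection 16: 879 + 126 = 1005
Selection 17: 1005 + 126 = 1131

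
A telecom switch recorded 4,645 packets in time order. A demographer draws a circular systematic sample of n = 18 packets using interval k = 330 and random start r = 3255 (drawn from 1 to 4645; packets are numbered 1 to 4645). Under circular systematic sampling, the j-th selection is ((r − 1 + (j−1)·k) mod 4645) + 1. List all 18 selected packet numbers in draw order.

Selection 1: 3255
Selection 2: 3255 + 330 = 3585
Selection 3: 3585 + 330 = 3915
Selection 4: 3915 + 330 = 4245
Selection 5: 4245 + 330 = 4575
Selection 6: 4575 + 330 = 4905 → 4905 − 4645 = 260
Selection 7: 260 + 330 = 590
Selection 8: 590 + 330 = 920
Selection 9: 920 + 330 = 1250
Selection 10: 1250 + 330 = 1580
Selection 11: 1580 + 330 = 1910
Selection 12: 1910 + 330 = 2240
Selection 13: 2240 + 330 = 2570
Selection 14: 2570 + 330 = 2900
Selection 15: 2900 + 330 = 3230
Selection 16: 3230 + 330 = 3560
Selection 17: 3560 + 330 = 3890
Selection 18: 3890 + 330 = 4220

3255, 3585, 3915, 4245, 4575, 260, 590, 920, 1250, 1580, 1910, 2240, 2570, 2900, 3230, 3560, 3890, 4220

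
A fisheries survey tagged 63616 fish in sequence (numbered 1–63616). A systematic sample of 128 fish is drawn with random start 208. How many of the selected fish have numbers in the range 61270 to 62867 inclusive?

k = 63616/128 = 497
First selection ≥ 61270: 208 + ⌈(61270−208)/497⌉·497 = 208 + 123×497 = 61339
Last selection ≤ 62867: 208 + ⌊(62867−208)/497⌋·497 = 208 + 126×497 = 62830
Count = 126 − 123 + 1 = 4

4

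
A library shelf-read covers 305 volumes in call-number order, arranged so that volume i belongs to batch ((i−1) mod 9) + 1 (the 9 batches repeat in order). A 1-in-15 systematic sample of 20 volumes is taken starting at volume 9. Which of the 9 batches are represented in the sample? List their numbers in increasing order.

3, 6, 9

Consecutive selections differ by k = 15, so their batch numbers differ by 15 mod 9 = 6.
gcd(15, 9) = 3, so the sample visits 9/3 = 3 distinct residues mod 9.
Start 9 is batch 9; the batches hit are 3, 6, 9.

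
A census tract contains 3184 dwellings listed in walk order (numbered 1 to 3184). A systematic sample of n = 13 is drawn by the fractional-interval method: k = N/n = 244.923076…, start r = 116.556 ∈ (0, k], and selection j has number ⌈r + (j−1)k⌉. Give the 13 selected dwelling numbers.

117, 362, 607, 852, 1097, 1342, 1587, 1832, 2076, 2321, 2566, 2811, 3056

j=1: r + 0k = 116.556 → ⌈·⌉ = 117
j=2: r + 1k = 361.479076… → ⌈·⌉ = 362
j=3: r + 2k = 606.402153… → ⌈·⌉ = 607
j=4: r + 3k = 851.325230… → ⌈·⌉ = 852
j=5: r + 4k = 1096.248307… → ⌈·⌉ = 1097
j=6: r + 5k = 1341.171384… → ⌈·⌉ = 1342
j=7: r + 6k = 1586.094461… → ⌈·⌉ = 1587
j=8: r + 7k = 1831.017538… → ⌈·⌉ = 1832
j=9: r + 8k = 2075.940615… → ⌈·⌉ = 2076
j=10: r + 9k = 2320.863692… → ⌈·⌉ = 2321
j=11: r + 10k = 2565.786769… → ⌈·⌉ = 2566
j=12: r + 11k = 2810.709846… → ⌈·⌉ = 2811
j=13: r + 12k = 3055.632923… → ⌈·⌉ = 3056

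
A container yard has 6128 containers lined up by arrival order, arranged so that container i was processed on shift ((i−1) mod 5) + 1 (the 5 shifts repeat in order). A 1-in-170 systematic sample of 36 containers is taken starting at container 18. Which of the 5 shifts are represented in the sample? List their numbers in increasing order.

Consecutive selections differ by k = 170, so their shift numbers differ by 170 mod 5 = 0.
gcd(170, 5) = 5, so the sample visits 5/5 = 1 distinct residues mod 5.
Start 18 is shift 3; the shifts hit are 3.

3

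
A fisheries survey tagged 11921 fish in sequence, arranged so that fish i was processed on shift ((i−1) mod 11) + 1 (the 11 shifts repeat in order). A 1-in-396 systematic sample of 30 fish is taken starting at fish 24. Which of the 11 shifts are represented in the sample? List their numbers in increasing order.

2

Consecutive selections differ by k = 396, so their shift numbers differ by 396 mod 11 = 0.
gcd(396, 11) = 11, so the sample visits 11/11 = 1 distinct residues mod 11.
Start 24 is shift 2; the shifts hit are 2.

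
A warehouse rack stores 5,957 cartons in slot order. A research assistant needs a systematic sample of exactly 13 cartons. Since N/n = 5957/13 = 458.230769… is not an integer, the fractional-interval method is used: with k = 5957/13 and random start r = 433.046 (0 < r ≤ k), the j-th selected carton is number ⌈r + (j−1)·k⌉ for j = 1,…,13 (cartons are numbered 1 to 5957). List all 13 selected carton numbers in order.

434, 892, 1350, 1808, 2266, 2725, 3183, 3641, 4099, 4558, 5016, 5474, 5932

j=1: r + 0k = 433.046 → ⌈·⌉ = 434
j=2: r + 1k = 891.276769… → ⌈·⌉ = 892
j=3: r + 2k = 1349.507538… → ⌈·⌉ = 1350
j=4: r + 3k = 1807.738307… → ⌈·⌉ = 1808
j=5: r + 4k = 2265.969076… → ⌈·⌉ = 2266
j=6: r + 5k = 2724.199846… → ⌈·⌉ = 2725
j=7: r + 6k = 3182.430615… → ⌈·⌉ = 3183
j=8: r + 7k = 3640.661384… → ⌈·⌉ = 3641
j=9: r + 8k = 4098.892153… → ⌈·⌉ = 4099
j=10: r + 9k = 4557.122923… → ⌈·⌉ = 4558
j=11: r + 10k = 5015.353692… → ⌈·⌉ = 5016
j=12: r + 11k = 5473.584461… → ⌈·⌉ = 5474
j=13: r + 12k = 5931.815230… → ⌈·⌉ = 5932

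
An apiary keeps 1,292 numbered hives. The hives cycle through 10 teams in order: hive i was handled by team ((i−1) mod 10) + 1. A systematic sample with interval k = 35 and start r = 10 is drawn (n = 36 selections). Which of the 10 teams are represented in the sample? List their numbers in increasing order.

Consecutive selections differ by k = 35, so their team numbers differ by 35 mod 10 = 5.
gcd(35, 10) = 5, so the sample visits 10/5 = 2 distinct residues mod 10.
Start 10 is team 10; the teams hit are 5, 10.

5, 10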